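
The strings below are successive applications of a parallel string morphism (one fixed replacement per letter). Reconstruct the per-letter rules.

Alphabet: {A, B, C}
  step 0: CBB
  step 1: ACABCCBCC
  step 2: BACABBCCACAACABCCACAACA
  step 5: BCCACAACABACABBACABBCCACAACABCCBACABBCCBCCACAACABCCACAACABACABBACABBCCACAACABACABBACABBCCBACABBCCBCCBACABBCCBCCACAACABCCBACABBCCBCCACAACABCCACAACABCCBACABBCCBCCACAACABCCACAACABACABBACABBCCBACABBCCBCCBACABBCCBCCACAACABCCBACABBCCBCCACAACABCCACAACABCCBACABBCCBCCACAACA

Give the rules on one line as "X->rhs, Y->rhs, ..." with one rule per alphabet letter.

A->B, B->BCC, C->ACA

  step 1 ⇒ step 2: ACABCCBCC ⇒ B·ACA·B·BCC·ACA·ACA·BCC·ACA·ACA
    A ↦ B
    B ↦ BCC
    C ↦ ACA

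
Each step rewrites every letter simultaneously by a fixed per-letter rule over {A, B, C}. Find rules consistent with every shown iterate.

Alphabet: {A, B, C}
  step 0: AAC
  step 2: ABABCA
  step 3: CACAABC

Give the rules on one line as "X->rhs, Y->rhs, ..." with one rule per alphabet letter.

A->C, B->A, C->AB

  step 2 ⇒ step 3: ABABCA ⇒ C·A·C·A·AB·C
    A ↦ C
    B ↦ A
    C ↦ AB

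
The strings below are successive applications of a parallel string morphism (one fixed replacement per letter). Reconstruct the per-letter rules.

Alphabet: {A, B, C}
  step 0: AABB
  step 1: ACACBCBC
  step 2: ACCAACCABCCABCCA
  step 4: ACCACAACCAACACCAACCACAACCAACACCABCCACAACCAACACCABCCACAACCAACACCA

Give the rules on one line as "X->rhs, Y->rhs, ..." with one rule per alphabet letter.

A->AC, B->BC, C->CA

  step 1 ⇒ step 2: ACACBCBC ⇒ AC·CA·AC·CA·BC·CA·BC·CA
    A ↦ AC
    B ↦ BC
    C ↦ CA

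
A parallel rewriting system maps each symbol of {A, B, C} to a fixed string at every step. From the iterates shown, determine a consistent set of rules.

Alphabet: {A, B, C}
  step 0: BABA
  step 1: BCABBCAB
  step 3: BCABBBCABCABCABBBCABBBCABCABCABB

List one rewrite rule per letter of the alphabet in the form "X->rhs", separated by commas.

  step 0 ⇒ step 1: BABA ⇒ BCA·B·BCA·B
    A ↦ B
    B ↦ BCA
    C ↦ B  (constrained at step 1)

A->B, B->BCA, C->B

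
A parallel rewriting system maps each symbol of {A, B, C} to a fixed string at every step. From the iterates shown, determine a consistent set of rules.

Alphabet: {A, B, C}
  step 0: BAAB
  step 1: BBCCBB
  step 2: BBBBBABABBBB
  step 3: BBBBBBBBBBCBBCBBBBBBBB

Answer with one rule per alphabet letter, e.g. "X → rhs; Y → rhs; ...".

A->C, B->BB, C->BA

  step 2 ⇒ step 3: BBBBBABABBBB ⇒ BB·BB·BB·BB·BB·C·BB·C·BB·BB·BB·BB
    A ↦ C
    B ↦ BB
  step 1 ⇒ step 2: BBCCBB ⇒ BB·BB·BA·BA·BB·BB
    C ↦ BA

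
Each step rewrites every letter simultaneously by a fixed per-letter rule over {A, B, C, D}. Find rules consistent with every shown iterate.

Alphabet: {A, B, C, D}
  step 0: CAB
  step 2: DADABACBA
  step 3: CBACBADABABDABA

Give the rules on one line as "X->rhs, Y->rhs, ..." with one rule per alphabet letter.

A->BA, B->DA, C->B, D->C

  step 2 ⇒ step 3: DADABACBA ⇒ C·BA·C·BA·DA·BA·B·DA·BA
    A ↦ BA
    B ↦ DA
    C ↦ B
    D ↦ C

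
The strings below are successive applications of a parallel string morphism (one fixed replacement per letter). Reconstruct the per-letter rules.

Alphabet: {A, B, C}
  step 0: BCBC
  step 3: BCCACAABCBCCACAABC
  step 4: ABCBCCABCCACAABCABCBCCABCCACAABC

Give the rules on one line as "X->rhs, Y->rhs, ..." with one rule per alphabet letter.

A->CA, B->A, C->BC

  step 3 ⇒ step 4: BCCACAABCBCCACAABC ⇒ A·BC·BC·CA·BC·CA·CA·A·BC·A·BC·BC·CA·BC·CA·CA·A·BC
    A ↦ CA
    B ↦ A
    C ↦ BC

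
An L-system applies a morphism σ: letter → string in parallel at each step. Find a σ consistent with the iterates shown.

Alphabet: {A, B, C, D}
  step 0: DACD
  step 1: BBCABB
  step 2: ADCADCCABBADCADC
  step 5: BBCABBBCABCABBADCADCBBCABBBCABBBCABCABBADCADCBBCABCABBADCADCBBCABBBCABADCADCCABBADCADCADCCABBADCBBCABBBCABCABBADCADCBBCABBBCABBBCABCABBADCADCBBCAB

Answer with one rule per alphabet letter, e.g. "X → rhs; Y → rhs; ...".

A->B, B->ADC, C->CAB, D->B

  step 1 ⇒ step 2: BBCABB ⇒ ADC·ADC·CAB·B·ADC·ADC
    A ↦ B
    B ↦ ADC
    C ↦ CAB
  step 0 ⇒ step 1: DACD ⇒ B·B·CAB·B
    D ↦ B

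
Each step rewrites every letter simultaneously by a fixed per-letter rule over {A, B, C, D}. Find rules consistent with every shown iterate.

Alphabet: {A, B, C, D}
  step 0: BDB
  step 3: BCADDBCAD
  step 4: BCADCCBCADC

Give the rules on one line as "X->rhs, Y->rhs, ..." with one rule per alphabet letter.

  step 3 ⇒ step 4: BCADDBCAD ⇒ BC·A·D·C·C·BC·A·D·C
    A ↦ D
    B ↦ BC
    C ↦ A
    D ↦ C

A->D, B->BC, C->A, D->C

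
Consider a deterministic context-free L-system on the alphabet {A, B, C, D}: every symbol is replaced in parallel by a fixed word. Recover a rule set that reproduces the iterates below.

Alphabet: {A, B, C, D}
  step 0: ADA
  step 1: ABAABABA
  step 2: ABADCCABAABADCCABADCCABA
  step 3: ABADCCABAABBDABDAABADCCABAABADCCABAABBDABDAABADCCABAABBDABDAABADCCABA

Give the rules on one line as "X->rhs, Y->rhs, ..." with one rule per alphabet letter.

A->ABA, B->DCC, C->BDA, D->AB

  step 2 ⇒ step 3: ABADCCABAABADCCABADCCABA ⇒ ABA·DCC·ABA·AB·BDA·BDA·ABA·DCC·ABA·ABA·DCC·ABA·AB·BDA·BDA·ABA·DCC·ABA·AB·BDA·BDA·ABA·DCC·ABA
    A ↦ ABA
    B ↦ DCC
    C ↦ BDA
    D ↦ AB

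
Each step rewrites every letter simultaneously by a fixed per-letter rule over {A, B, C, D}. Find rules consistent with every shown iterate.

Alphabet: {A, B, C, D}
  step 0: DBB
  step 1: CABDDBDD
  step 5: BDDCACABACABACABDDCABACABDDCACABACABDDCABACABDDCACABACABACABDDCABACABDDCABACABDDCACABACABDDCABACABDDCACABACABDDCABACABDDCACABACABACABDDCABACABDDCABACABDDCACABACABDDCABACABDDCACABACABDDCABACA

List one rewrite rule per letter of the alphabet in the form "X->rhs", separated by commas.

A->CA, B->BDD, C->BA, D->CA

  step 0 ⇒ step 1: DBB ⇒ CA·BDD·BDD
    B ↦ BDD
    D ↦ CA
    A ↦ CA  (constrained at step 1)
    C ↦ BA  (constrained at step 1)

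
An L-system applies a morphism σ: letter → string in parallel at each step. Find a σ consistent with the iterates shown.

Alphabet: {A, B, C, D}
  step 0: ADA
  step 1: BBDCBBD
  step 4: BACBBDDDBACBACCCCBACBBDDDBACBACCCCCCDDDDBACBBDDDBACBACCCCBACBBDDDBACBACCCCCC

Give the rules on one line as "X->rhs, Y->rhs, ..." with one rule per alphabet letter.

A->BBD, B->BAC, C->DD, D->C

  step 0 ⇒ step 1: ADA ⇒ BBD·C·BBD
    A ↦ BBD
    D ↦ C
    B ↦ BAC  (constrained at step 1)
    C ↦ DD  (constrained at step 1)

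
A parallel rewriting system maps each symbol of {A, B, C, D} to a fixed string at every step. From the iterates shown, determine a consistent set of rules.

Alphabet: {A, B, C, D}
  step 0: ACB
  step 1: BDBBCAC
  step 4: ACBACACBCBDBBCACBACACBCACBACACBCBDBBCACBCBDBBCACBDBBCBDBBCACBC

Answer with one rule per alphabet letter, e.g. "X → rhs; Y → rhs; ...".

A->BDB, B->AC, C->BC, D->B

  step 0 ⇒ step 1: ACB ⇒ BDB·BC·AC
    A ↦ BDB
    B ↦ AC
    C ↦ BC
    D ↦ B  (constrained at step 1)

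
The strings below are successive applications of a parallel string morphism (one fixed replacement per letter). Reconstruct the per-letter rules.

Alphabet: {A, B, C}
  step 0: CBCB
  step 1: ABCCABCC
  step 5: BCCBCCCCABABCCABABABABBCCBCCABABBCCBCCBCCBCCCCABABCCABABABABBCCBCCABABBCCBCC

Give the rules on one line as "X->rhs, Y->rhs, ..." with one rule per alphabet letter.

  step 0 ⇒ step 1: CBCB ⇒ AB·CC·AB·CC
    B ↦ CC
    C ↦ AB
    A ↦ B  (constrained at step 1)

A->B, B->CC, C->AB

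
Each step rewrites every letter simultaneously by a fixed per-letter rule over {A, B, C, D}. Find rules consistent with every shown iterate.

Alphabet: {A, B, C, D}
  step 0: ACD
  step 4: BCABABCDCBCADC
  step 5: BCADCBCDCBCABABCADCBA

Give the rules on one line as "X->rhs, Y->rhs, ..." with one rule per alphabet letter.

  step 4 ⇒ step 5: BCABABCDCBCADC ⇒ BC·A·DC·BC·DC·BC·A·B·A·BC·A·DC·B·A
    A ↦ DC
    B ↦ BC
    C ↦ A
    D ↦ B

A->DC, B->BC, C->A, D->B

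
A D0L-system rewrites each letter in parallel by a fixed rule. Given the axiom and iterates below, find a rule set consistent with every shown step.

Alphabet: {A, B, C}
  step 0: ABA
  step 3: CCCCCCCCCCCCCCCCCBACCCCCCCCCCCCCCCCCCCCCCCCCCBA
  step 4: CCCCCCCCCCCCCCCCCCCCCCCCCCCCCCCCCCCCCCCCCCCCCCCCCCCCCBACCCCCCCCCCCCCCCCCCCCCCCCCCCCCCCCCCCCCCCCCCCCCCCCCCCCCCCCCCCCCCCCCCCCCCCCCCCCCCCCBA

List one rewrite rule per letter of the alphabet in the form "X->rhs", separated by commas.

A->CBA, B->C, C->CCC

  step 3 ⇒ step 4: CCCCCCCCCCCCCCCCCBACCCCCCCCCCCCCCCCCCCCCCCCCCBA ⇒ CCC·CCC·CCC·CCC·CCC·CCC·CCC·CCC·CCC·CCC·CCC·CCC·CCC·CCC·CCC·CCC·CCC·C·CBA·CCC·CCC·CCC·CCC·CCC·CCC·CCC·CCC·CCC·CCC·CCC·CCC·CCC·CCC·CCC·CCC·CCC·CCC·CCC·CCC·CCC·CCC·CCC·CCC·CCC·CCC·C·CBA
    A ↦ CBA
    B ↦ C
    C ↦ CCC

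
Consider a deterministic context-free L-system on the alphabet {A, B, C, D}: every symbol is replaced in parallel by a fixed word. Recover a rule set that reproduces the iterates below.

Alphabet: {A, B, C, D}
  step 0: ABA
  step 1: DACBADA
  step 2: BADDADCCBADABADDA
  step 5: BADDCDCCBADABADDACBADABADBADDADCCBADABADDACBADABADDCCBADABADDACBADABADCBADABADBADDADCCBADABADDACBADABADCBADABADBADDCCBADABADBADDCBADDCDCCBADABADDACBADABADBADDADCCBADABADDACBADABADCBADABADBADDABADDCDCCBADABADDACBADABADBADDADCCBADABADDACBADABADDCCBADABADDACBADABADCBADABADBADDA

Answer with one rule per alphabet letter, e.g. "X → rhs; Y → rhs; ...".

  step 1 ⇒ step 2: DACBADA ⇒ BAD·DA·DC·CBA·DA·BAD·DA
    A ↦ DA
    B ↦ CBA
    C ↦ DC
    D ↦ BAD

A->DA, B->CBA, C->DC, D->BAD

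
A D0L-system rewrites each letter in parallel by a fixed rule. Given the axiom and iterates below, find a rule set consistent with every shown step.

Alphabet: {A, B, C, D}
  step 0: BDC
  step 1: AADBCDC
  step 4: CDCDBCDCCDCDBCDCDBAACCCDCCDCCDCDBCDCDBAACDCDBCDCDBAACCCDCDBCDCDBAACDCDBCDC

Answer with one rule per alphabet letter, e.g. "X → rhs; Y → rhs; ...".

A->C, B->AA, C->CDC, D->DB

  step 0 ⇒ step 1: BDC ⇒ AA·DB·CDC
    B ↦ AA
    C ↦ CDC
    D ↦ DB
    A ↦ C  (constrained at step 1)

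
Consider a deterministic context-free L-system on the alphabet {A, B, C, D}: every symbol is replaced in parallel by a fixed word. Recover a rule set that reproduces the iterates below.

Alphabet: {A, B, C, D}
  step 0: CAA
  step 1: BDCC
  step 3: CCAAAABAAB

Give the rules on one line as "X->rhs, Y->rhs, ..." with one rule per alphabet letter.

  step 0 ⇒ step 1: CAA ⇒ BD·C·C
    A ↦ C
    C ↦ BD
    B ↦ AA  (constrained at step 1)
    D ↦ B  (constrained at step 1)

A->C, B->AA, C->BD, D->B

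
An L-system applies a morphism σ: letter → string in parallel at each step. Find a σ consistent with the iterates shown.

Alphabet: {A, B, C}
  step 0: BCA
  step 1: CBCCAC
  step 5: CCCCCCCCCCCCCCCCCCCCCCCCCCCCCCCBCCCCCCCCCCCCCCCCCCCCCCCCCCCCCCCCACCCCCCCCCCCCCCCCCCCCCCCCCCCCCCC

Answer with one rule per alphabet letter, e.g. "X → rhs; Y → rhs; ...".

A->AC, B->CB, C->CC

  step 0 ⇒ step 1: BCA ⇒ CB·CC·AC
    A ↦ AC
    B ↦ CB
    C ↦ CC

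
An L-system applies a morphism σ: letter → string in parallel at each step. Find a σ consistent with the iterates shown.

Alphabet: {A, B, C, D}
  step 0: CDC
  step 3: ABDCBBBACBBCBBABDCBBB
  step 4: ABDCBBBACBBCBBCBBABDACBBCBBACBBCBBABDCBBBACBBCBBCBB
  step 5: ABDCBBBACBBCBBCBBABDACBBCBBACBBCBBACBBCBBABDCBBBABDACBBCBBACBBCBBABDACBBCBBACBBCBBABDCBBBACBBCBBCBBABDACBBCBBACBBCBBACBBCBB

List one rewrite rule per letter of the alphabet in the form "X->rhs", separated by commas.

  step 4 ⇒ step 5: ABDCBBBACBBCBBCBBABDACBBCBBACBBCBBABDCBBBACBBCBBCBB ⇒ ABD·CBB·B·A·CBB·CBB·CBB·ABD·A·CBB·CBB·A·CBB·CBB·A·CBB·CBB·ABD·CBB·B·ABD·A·CBB·CBB·A·CBB·CBB·ABD·A·CBB·CBB·A·CBB·CBB·ABD·CBB·B·A·CBB·CBB·CBB·ABD·A·CBB·CBB·A·CBB·CBB·A·CBB·CBB
    A ↦ ABD
    B ↦ CBB
    C ↦ A
    D ↦ B

A->ABD, B->CBB, C->A, D->B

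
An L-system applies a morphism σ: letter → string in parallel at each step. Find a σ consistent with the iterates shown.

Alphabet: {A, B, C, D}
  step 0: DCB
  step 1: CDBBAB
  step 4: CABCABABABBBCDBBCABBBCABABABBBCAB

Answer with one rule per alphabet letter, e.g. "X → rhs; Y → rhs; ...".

A->C, B->AB, C->BB, D->CD

  step 0 ⇒ step 1: DCB ⇒ CD·BB·AB
    B ↦ AB
    C ↦ BB
    D ↦ CD
    A ↦ C  (constrained at step 1)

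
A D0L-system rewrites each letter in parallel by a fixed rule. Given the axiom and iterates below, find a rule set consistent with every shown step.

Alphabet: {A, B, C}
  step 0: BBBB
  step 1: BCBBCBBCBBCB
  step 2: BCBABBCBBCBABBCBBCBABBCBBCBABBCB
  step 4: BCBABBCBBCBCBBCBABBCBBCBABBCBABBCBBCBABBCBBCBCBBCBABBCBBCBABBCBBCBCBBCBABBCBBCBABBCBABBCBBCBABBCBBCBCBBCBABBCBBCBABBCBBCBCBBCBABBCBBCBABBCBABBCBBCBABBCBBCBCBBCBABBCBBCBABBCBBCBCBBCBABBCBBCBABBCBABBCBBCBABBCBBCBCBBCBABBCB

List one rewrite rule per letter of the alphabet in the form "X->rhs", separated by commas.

A->BC, B->BCB, C->AB

  step 1 ⇒ step 2: BCBBCBBCBBCB ⇒ BCB·AB·BCB·BCB·AB·BCB·BCB·AB·BCB·BCB·AB·BCB
    B ↦ BCB
    C ↦ AB
    A ↦ BC  (constrained at step 2)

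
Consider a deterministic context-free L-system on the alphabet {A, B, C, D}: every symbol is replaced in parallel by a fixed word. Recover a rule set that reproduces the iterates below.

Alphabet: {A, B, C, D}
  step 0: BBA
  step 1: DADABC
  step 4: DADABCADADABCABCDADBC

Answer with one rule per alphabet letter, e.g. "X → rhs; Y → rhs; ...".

  step 0 ⇒ step 1: BBA ⇒ DA·DA·BC
    A ↦ BC
    B ↦ DA
    C ↦ D  (constrained at step 1)
    D ↦ A  (constrained at step 1)

A->BC, B->DA, C->D, D->A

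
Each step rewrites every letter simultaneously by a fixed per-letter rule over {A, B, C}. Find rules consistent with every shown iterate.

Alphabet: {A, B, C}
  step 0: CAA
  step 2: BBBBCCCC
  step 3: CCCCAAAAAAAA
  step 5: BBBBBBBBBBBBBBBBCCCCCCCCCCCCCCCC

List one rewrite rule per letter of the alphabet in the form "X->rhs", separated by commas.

A->BB, B->C, C->AA

  step 2 ⇒ step 3: BBBBCCCC ⇒ C·C·C·C·AA·AA·AA·AA
    B ↦ C
    C ↦ AA
    A ↦ BB  (constrained at step 0)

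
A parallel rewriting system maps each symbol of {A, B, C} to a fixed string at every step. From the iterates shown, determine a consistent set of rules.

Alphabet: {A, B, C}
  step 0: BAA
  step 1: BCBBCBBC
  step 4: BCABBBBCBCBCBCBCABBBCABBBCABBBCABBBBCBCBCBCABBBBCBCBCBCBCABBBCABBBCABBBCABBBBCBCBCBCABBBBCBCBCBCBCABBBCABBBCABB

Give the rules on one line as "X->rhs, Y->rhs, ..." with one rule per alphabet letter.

  step 0 ⇒ step 1: BAA ⇒ BC·BBC·BBC
    A ↦ BBC
    B ↦ BC
    C ↦ ABB  (constrained at step 1)

A->BBC, B->BC, C->ABB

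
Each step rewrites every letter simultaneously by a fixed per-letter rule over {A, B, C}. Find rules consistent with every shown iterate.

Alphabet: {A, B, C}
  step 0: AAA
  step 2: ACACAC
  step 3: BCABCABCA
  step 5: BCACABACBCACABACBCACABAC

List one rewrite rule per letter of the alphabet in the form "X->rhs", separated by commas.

A->B, B->AC, C->CA

  step 2 ⇒ step 3: ACACAC ⇒ B·CA·B·CA·B·CA
    A ↦ B
    C ↦ CA
    B ↦ AC  (constrained at step 3)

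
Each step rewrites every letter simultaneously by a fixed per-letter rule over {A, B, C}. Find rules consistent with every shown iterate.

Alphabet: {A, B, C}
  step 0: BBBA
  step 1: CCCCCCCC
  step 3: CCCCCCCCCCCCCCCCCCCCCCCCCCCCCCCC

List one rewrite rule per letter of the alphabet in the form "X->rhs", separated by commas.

A->CC, B->CC, C->AB

  step 0 ⇒ step 1: BBBA ⇒ CC·CC·CC·CC
    A ↦ CC
    B ↦ CC
    C ↦ AB  (constrained at step 1)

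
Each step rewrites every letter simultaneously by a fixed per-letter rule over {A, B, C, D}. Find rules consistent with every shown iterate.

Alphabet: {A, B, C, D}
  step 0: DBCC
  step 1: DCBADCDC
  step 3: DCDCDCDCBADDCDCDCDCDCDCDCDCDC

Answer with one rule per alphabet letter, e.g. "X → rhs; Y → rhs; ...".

A->D, B->BA, C->DC, D->DC

  step 0 ⇒ step 1: DBCC ⇒ DC·BA·DC·DC
    B ↦ BA
    C ↦ DC
    D ↦ DC
    A ↦ D  (constrained at step 1)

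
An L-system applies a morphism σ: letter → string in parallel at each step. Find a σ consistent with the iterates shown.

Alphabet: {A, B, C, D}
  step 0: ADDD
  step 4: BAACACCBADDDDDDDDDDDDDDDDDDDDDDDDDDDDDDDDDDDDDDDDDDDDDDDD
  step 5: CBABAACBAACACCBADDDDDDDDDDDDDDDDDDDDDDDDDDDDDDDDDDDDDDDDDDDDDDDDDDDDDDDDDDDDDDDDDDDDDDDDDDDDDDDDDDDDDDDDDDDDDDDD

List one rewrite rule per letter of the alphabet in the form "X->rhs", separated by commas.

  step 4 ⇒ step 5: BAACACCBADDDDDDDDDDDDDDDDDDDDDDDDDDDDDDDDDDDDDDDDDDDDDDDD ⇒ C·BA·BA·AC·BA·AC·AC·C·BA·DD·DD·DD·DD·DD·DD·DD·DD·DD·DD·DD·DD·DD·DD·DD·DD·DD·DD·DD·DD·DD·DD·DD·DD·DD·DD·DD·DD·DD·DD·DD·DD·DD·DD·DD·DD·DD·DD·DD·DD·DD·DD·DD·DD·DD·DD·DD·DD
    A ↦ BA
    B ↦ C
    C ↦ AC
    D ↦ DD

A->BA, B->C, C->AC, D->DD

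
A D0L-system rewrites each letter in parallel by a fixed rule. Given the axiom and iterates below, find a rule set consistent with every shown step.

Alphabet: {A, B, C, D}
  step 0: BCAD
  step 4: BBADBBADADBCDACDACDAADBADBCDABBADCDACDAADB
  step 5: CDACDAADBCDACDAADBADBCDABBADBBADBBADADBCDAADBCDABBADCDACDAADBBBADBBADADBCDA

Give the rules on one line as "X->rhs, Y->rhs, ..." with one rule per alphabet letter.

  step 4 ⇒ step 5: BBADBBADADBCDACDACDAADBADBCDABBADCDACDAADB ⇒ CDA·CDA·AD·B·CDA·CDA·AD·B·AD·B·CDA·B·B·AD·B·B·AD·B·B·AD·AD·B·CDA·AD·B·CDA·B·B·AD·CDA·CDA·AD·B·B·B·AD·B·B·AD·AD·B·CDA
    A ↦ AD
    B ↦ CDA
    C ↦ B
    D ↦ B

A->AD, B->CDA, C->B, D->B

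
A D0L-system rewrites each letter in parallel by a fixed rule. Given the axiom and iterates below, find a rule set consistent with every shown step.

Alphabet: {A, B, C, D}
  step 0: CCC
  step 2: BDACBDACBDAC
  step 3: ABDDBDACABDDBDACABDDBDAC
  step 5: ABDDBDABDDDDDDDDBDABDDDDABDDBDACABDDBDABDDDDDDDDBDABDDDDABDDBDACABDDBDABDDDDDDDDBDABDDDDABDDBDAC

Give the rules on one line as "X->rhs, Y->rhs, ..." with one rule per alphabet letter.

  step 2 ⇒ step 3: BDACBDACBDAC ⇒ AB·DD·BD·AC·AB·DD·BD·AC·AB·DD·BD·AC
    A ↦ BD
    B ↦ AB
    C ↦ AC
    D ↦ DD

A->BD, B->AB, C->AC, D->DD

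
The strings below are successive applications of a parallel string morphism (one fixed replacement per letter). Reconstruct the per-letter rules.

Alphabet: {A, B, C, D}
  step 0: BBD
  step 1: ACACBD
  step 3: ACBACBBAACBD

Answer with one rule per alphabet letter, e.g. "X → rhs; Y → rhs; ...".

  step 0 ⇒ step 1: BBD ⇒ AC·AC·BD
    B ↦ AC
    D ↦ BD
    A ↦ B  (constrained at step 1)
    C ↦ A  (constrained at step 1)

A->B, B->AC, C->A, D->BD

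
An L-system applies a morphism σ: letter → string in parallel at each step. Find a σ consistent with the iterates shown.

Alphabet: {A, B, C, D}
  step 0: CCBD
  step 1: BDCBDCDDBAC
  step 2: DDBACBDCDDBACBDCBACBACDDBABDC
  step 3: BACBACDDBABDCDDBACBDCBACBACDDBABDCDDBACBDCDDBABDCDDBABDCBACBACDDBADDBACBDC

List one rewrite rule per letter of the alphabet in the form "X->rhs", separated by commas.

  step 2 ⇒ step 3: DDBACBDCDDBACBDCBACBACDDBABDC ⇒ BAC·BAC·DD·BA·BDC·DD·BAC·BDC·BAC·BAC·DD·BA·BDC·DD·BAC·BDC·DD·BA·BDC·DD·BA·BDC·BAC·BAC·DD·BA·DD·BAC·BDC
    A ↦ BA
    B ↦ DD
    C ↦ BDC
    D ↦ BAC

A->BA, B->DD, C->BDC, D->BAC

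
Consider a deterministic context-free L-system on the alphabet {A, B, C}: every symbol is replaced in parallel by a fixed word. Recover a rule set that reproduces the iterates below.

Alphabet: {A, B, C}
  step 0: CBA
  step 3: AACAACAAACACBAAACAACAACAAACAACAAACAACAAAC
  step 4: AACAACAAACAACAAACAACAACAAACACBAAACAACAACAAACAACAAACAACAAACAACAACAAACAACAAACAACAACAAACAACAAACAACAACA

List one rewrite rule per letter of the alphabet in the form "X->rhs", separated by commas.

  step 3 ⇒ step 4: AACAACAAACACBAAACAACAACAAACAACAAACAACAAAC ⇒ AAC·AAC·A·AAC·AAC·A·AAC·AAC·AAC·A·AAC·A·CBA·AAC·AAC·AAC·A·AAC·AAC·A·AAC·AAC·A·AAC·AAC·AAC·A·AAC·AAC·A·AAC·AAC·AAC·A·AAC·AAC·A·AAC·AAC·AAC·A
    A ↦ AAC
    B ↦ CBA
    C ↦ A

A->AAC, B->CBA, C->A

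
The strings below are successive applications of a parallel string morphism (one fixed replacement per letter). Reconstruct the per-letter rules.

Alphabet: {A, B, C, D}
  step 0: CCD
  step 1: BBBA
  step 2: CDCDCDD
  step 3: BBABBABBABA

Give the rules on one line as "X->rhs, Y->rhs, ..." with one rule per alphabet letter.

A->D, B->CD, C->B, D->BA

  step 2 ⇒ step 3: CDCDCDD ⇒ B·BA·B·BA·B·BA·BA
    C ↦ B
    D ↦ BA
  step 1 ⇒ step 2: BBBA ⇒ CD·CD·CD·D
    A ↦ D
  step 1 ⇒ step 2: BBBA ⇒ CD·CD·CD·D
    B ↦ CD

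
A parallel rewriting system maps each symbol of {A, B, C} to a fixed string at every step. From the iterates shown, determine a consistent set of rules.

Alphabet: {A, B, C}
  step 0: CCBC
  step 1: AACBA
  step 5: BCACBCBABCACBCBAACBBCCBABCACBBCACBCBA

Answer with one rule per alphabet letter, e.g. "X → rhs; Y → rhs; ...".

  step 0 ⇒ step 1: CCBC ⇒ A·A·CB·A
    B ↦ CB
    C ↦ A
    A ↦ BC  (constrained at step 1)

A->BC, B->CB, C->A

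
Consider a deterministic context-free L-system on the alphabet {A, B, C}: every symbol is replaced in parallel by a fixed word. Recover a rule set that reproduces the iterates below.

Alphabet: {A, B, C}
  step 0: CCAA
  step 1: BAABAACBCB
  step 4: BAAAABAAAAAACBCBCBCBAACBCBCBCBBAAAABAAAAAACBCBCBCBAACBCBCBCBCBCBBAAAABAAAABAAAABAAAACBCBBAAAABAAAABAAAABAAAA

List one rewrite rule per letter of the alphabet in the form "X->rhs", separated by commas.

A->CB, B->AA, C->BAA

  step 0 ⇒ step 1: CCAA ⇒ BAA·BAA·CB·CB
    A ↦ CB
    C ↦ BAA
    B ↦ AA  (constrained at step 1)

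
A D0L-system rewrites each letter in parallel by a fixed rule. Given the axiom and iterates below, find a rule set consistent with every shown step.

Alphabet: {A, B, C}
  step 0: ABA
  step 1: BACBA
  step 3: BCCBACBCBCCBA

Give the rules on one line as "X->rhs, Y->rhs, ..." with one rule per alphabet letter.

  step 0 ⇒ step 1: ABA ⇒ BA·C·BA
    A ↦ BA
    B ↦ C
    C ↦ BC  (constrained at step 1)

A->BA, B->C, C->BC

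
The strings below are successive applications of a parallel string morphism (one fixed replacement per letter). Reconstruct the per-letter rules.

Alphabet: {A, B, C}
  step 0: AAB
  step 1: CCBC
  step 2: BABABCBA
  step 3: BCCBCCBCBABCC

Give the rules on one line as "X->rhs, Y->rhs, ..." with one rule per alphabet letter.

  step 2 ⇒ step 3: BABABCBA ⇒ BC·C·BC·C·BC·BA·BC·C
    A ↦ C
    B ↦ BC
    C ↦ BA

A->C, B->BC, C->BA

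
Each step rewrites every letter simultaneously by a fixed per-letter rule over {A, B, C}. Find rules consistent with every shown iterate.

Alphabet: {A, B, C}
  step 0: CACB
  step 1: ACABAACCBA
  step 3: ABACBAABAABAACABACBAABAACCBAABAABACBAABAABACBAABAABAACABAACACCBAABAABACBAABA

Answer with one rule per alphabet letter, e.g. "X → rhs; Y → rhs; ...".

A->ABA, B->CBA, C->AC

  step 0 ⇒ step 1: CACB ⇒ AC·ABA·AC·CBA
    A ↦ ABA
    B ↦ CBA
    C ↦ AC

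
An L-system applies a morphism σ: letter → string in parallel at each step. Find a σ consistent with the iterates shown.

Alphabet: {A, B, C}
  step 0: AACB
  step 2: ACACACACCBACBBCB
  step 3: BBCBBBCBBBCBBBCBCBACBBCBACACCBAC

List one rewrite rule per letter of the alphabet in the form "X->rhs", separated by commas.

  step 2 ⇒ step 3: ACACACACCBACBBCB ⇒ BB·CB·BB·CB·BB·CB·BB·CB·CB·AC·BB·CB·AC·AC·CB·AC
    A ↦ BB
    B ↦ AC
    C ↦ CB

A->BB, B->AC, C->CB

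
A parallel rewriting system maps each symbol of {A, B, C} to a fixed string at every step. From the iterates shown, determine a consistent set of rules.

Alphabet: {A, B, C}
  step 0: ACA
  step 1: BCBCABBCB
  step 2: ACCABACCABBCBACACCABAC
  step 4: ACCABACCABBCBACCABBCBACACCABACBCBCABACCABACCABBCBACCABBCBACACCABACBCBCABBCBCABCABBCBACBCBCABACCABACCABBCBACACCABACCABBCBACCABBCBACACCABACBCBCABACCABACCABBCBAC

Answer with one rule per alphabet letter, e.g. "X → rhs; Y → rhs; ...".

A->BCB, B->AC, C->CAB

  step 1 ⇒ step 2: BCBCABBCB ⇒ AC·CAB·AC·CAB·BCB·AC·AC·CAB·AC
    A ↦ BCB
    B ↦ AC
    C ↦ CAB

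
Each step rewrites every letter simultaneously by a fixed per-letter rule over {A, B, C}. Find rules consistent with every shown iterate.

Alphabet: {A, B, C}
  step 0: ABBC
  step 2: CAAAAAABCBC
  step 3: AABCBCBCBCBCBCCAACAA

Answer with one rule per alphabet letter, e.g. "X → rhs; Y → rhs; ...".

  step 2 ⇒ step 3: CAAAAAABCBC ⇒ AA·BC·BC·BC·BC·BC·BC·C·AA·C·AA
    A ↦ BC
    B ↦ C
    C ↦ AA

A->BC, B->C, C->AA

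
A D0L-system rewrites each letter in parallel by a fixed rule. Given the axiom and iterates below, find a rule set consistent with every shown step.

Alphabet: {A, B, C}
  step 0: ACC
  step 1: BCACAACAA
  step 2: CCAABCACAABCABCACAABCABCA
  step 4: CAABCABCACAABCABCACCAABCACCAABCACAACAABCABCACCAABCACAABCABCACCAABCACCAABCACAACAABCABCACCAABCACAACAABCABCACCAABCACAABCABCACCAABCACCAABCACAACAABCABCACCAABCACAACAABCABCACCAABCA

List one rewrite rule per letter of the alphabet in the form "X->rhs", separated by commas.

  step 1 ⇒ step 2: BCACAACAA ⇒ C·CAA·BCA·CAA·BCA·BCA·CAA·BCA·BCA
    A ↦ BCA
    B ↦ C
    C ↦ CAA

A->BCA, B->C, C->CAA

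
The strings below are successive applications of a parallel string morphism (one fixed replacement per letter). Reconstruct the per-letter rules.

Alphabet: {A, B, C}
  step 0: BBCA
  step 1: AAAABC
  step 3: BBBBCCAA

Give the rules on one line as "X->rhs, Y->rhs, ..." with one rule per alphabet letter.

  step 0 ⇒ step 1: BBCA ⇒ AA·AA·B·C
    A ↦ C
    B ↦ AA
    C ↦ B

A->C, B->AA, C->B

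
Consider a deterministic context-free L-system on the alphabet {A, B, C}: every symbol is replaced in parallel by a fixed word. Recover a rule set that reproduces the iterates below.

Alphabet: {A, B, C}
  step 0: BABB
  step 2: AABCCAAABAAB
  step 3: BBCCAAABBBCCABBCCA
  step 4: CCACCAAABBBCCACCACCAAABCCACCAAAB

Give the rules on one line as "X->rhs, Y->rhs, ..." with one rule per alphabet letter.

A->B, B->CCA, C->A

  step 3 ⇒ step 4: BBCCAAABBBCCABBCCA ⇒ CCA·CCA·A·A·B·B·B·CCA·CCA·CCA·A·A·B·CCA·CCA·A·A·B
    A ↦ B
    B ↦ CCA
    C ↦ A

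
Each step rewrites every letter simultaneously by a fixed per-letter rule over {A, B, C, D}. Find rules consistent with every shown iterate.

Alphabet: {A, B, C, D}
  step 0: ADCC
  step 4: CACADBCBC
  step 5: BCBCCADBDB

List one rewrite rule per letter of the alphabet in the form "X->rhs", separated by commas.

  step 4 ⇒ step 5: CACADBCBC ⇒ B·C·B·C·CA·D·B·D·B
    A ↦ C
    B ↦ D
    C ↦ B
    D ↦ CA

A->C, B->D, C->B, D->CA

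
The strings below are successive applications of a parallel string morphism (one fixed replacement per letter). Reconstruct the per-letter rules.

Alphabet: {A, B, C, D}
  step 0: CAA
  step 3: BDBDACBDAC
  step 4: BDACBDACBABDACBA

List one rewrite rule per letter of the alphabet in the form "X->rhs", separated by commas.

A->B, B->BD, C->A, D->AC

  step 3 ⇒ step 4: BDBDACBDAC ⇒ BD·AC·BD·AC·B·A·BD·AC·B·A
    A ↦ B
    B ↦ BD
    C ↦ A
    D ↦ AC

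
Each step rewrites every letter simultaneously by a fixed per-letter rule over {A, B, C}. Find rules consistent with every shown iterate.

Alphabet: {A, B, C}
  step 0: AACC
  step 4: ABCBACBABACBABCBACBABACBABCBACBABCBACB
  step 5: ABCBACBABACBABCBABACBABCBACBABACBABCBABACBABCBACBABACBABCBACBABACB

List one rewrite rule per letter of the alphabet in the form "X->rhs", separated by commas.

  step 4 ⇒ step 5: ABCBACBABACBABCBACBABACBABCBACBABCBACB ⇒ AB·CB·A·CB·AB·A·CB·AB·CB·AB·A·CB·AB·CB·A·CB·AB·A·CB·AB·CB·AB·A·CB·AB·CB·A·CB·AB·A·CB·AB·CB·A·CB·AB·A·CB
    A ↦ AB
    B ↦ CB
    C ↦ A

A->AB, B->CB, C->A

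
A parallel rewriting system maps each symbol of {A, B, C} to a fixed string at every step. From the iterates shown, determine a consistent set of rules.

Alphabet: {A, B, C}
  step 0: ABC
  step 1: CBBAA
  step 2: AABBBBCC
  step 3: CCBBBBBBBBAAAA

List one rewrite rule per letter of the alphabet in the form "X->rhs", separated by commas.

A->C, B->BB, C->AA

  step 2 ⇒ step 3: AABBBBCC ⇒ C·C·BB·BB·BB·BB·AA·AA
    A ↦ C
    B ↦ BB
    C ↦ AA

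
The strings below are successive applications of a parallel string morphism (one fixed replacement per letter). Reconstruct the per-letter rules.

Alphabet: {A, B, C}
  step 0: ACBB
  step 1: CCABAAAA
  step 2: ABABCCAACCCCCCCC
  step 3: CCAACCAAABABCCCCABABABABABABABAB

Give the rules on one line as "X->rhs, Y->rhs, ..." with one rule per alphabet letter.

  step 2 ⇒ step 3: ABABCCAACCCCCCCC ⇒ CC·AA·CC·AA·AB·AB·CC·CC·AB·AB·AB·AB·AB·AB·AB·AB
    A ↦ CC
    B ↦ AA
    C ↦ AB

A->CC, B->AA, C->AB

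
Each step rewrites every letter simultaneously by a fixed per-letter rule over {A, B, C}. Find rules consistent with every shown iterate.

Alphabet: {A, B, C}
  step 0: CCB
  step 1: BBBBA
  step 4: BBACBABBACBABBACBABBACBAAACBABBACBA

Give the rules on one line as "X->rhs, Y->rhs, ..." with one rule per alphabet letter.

A->CBA, B->A, C->BB

  step 0 ⇒ step 1: CCB ⇒ BB·BB·A
    B ↦ A
    C ↦ BB
    A ↦ CBA  (constrained at step 1)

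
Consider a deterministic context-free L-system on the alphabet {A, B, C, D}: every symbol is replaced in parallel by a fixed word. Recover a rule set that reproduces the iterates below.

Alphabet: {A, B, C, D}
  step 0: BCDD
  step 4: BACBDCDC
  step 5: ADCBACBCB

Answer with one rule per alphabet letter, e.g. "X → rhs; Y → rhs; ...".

A->DC, B->A, C->B, D->C

  step 4 ⇒ step 5: BACBDCDC ⇒ A·DC·B·A·C·B·C·B
    A ↦ DC
    B ↦ A
    C ↦ B
    D ↦ C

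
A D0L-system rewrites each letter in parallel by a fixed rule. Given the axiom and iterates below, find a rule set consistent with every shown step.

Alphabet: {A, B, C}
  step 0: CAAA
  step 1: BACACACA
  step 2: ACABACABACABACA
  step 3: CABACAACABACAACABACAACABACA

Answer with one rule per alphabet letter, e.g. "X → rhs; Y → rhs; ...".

  step 2 ⇒ step 3: ACABACABACABACA ⇒ CA·BA·CA·A·CA·BA·CA·A·CA·BA·CA·A·CA·BA·CA
    A ↦ CA
    B ↦ A
    C ↦ BA

A->CA, B->A, C->BA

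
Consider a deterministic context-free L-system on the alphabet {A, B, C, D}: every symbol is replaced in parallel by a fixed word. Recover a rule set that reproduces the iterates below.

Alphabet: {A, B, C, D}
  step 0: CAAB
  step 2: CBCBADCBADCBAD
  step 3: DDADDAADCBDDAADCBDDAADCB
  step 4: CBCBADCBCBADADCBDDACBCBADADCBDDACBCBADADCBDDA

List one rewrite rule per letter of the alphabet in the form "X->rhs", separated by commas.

A->AD, B->A, C->DD, D->CB

  step 3 ⇒ step 4: DDADDAADCBDDAADCBDDAADCB ⇒ CB·CB·AD·CB·CB·AD·AD·CB·DD·A·CB·CB·AD·AD·CB·DD·A·CB·CB·AD·AD·CB·DD·A
    A ↦ AD
    B ↦ A
    C ↦ DD
    D ↦ CB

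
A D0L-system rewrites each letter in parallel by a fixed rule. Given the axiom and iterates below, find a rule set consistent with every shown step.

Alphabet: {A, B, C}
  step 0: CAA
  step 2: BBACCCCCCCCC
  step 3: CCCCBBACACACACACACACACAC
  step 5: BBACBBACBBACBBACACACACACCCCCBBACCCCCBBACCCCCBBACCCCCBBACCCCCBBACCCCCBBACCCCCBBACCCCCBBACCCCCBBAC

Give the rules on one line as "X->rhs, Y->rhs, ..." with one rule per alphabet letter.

  step 2 ⇒ step 3: BBACCCCCCCCC ⇒ CC·CC·BB·AC·AC·AC·AC·AC·AC·AC·AC·AC
    A ↦ BB
    B ↦ CC
    C ↦ AC

A->BB, B->CC, C->AC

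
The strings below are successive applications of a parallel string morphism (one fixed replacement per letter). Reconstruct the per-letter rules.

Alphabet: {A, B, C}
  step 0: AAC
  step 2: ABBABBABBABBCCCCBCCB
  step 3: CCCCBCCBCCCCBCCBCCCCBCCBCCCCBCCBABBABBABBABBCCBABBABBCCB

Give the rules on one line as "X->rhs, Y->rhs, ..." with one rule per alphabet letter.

A->CC, B->CCB, C->ABB

  step 2 ⇒ step 3: ABBABBABBABBCCCCBCCB ⇒ CC·CCB·CCB·CC·CCB·CCB·CC·CCB·CCB·CC·CCB·CCB·ABB·ABB·ABB·ABB·CCB·ABB·ABB·CCB
    A ↦ CC
    B ↦ CCB
    C ↦ ABB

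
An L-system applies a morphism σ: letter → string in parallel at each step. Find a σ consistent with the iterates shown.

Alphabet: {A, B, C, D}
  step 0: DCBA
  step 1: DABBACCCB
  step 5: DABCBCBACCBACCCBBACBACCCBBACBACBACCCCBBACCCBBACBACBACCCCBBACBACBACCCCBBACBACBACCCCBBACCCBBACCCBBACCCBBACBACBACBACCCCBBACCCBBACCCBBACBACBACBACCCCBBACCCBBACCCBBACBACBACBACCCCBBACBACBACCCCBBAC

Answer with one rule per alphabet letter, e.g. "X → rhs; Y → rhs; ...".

  step 0 ⇒ step 1: DCBA ⇒ DAB·BAC·C·CB
    A ↦ CB
    B ↦ C
    C ↦ BAC
    D ↦ DAB

A->CB, B->C, C->BAC, D->DAB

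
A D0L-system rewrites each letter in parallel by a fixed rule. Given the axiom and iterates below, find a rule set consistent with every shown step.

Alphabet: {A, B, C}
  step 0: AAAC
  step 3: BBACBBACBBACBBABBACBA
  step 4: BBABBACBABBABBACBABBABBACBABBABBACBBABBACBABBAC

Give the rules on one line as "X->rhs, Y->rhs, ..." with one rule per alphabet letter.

  step 3 ⇒ step 4: BBACBBACBBACBBABBACBA ⇒ BBA·BBA·C·BA·BBA·BBA·C·BA·BBA·BBA·C·BA·BBA·BBA·C·BBA·BBA·C·BA·BBA·C
    A ↦ C
    B ↦ BBA
    C ↦ BA

A->C, B->BBA, C->BA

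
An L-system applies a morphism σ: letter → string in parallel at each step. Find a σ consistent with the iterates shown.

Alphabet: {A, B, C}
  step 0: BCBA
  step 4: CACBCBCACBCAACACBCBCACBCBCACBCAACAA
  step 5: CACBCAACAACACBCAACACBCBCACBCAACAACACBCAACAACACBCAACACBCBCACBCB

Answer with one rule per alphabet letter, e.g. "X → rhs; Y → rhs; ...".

  step 4 ⇒ step 5: CACBCBCACBCAACACBCBCACBCBCACBCAACAA ⇒ CA·CB·CA·A·CA·A·CA·CB·CA·A·CA·CB·CB·CA·CB·CA·A·CA·A·CA·CB·CA·A·CA·A·CA·CB·CA·A·CA·CB·CB·CA·CB·CB
    A ↦ CB
    B ↦ A
    C ↦ CA

A->CB, B->A, C->CA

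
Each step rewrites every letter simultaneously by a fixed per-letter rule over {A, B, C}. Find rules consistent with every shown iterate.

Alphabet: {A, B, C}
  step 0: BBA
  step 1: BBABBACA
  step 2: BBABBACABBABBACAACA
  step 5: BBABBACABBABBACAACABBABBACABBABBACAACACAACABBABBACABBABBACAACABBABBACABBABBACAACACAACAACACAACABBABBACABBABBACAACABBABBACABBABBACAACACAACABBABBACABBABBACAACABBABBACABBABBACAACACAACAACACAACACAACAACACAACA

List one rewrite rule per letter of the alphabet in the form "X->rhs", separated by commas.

  step 1 ⇒ step 2: BBABBACA ⇒ BBA·BBA·CA·BBA·BBA·CA·A·CA
    A ↦ CA
    B ↦ BBA
    C ↦ A

A->CA, B->BBA, C->A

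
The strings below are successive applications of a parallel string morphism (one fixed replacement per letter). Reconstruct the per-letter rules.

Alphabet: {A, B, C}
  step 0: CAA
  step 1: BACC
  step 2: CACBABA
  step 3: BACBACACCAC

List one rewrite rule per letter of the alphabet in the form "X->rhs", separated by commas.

A->C, B->CA, C->BA

  step 2 ⇒ step 3: CACBABA ⇒ BA·C·BA·CA·C·CA·C
    A ↦ C
    B ↦ CA
    C ↦ BA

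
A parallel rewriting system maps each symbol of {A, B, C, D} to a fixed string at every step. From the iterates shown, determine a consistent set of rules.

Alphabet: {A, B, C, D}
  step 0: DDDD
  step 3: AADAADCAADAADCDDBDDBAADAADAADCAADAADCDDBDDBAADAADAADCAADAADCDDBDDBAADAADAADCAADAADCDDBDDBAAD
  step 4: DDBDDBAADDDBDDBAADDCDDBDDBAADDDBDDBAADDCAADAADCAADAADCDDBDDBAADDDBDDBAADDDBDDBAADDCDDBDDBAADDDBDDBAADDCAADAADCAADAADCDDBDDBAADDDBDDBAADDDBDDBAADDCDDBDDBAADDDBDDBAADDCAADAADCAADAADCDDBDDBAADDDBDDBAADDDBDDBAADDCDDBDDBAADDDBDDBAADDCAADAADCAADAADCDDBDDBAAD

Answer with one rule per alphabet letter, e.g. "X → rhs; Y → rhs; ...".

A->DDB, B->C, C->DC, D->AAD

  step 3 ⇒ step 4: AADAADCAADAADCDDBDDBAADAADAADCAADAADCDDBDDBAADAADAADCAADAADCDDBDDBAADAADAADCAADAADCDDBDDBAAD ⇒ DDB·DDB·AAD·DDB·DDB·AAD·DC·DDB·DDB·AAD·DDB·DDB·AAD·DC·AAD·AAD·C·AAD·AAD·C·DDB·DDB·AAD·DDB·DDB·AAD·DDB·DDB·AAD·DC·DDB·DDB·AAD·DDB·DDB·AAD·DC·AAD·AAD·C·AAD·AAD·C·DDB·DDB·AAD·DDB·DDB·AAD·DDB·DDB·AAD·DC·DDB·DDB·AAD·DDB·DDB·AAD·DC·AAD·AAD·C·AAD·AAD·C·DDB·DDB·AAD·DDB·DDB·AAD·DDB·DDB·AAD·DC·DDB·DDB·AAD·DDB·DDB·AAD·DC·AAD·AAD·C·AAD·AAD·C·DDB·DDB·AAD
    A ↦ DDB
    B ↦ C
    C ↦ DC
    D ↦ AAD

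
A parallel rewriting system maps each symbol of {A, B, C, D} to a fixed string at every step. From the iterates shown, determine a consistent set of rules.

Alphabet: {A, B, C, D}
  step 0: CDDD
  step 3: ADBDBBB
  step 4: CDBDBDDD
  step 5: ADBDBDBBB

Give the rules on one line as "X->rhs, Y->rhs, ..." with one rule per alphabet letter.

A->CD, B->D, C->AD, D->B

  step 4 ⇒ step 5: CDBDBDDD ⇒ AD·B·D·B·D·B·B·B
    B ↦ D
    C ↦ AD
    D ↦ B
  step 3 ⇒ step 4: ADBDBBB ⇒ CD·B·D·B·D·D·D
    A ↦ CD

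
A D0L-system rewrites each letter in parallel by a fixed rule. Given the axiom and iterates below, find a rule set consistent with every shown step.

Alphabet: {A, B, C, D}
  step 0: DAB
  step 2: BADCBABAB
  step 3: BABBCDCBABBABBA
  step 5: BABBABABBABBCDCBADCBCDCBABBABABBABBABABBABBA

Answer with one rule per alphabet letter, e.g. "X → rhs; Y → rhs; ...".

A->B, B->BA, C->DC, D->BC

  step 2 ⇒ step 3: BADCBABAB ⇒ BA·B·BC·DC·BA·B·BA·B·BA
    A ↦ B
    B ↦ BA
    C ↦ DC
    D ↦ BC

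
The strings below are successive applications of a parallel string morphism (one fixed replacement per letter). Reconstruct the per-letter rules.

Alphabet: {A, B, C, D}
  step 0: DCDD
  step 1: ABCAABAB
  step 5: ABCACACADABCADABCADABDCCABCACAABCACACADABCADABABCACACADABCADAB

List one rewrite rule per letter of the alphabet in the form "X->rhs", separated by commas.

  step 0 ⇒ step 1: DCDD ⇒ AB·CA·AB·AB
    C ↦ CA
    D ↦ AB
    A ↦ D  (constrained at step 1)
    B ↦ CC  (constrained at step 1)

A->D, B->CC, C->CA, D->AB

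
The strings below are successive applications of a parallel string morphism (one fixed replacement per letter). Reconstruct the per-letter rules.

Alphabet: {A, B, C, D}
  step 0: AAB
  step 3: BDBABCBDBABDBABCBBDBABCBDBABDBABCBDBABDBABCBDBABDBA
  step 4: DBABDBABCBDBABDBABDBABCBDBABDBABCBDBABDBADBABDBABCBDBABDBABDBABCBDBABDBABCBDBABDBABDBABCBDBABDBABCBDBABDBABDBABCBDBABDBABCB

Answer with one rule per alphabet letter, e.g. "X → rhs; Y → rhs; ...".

  step 3 ⇒ step 4: BDBABCBDBABDBABCBBDBABCBDBABDBABCBDBABDBABCBDBABDBA ⇒ DBA·B·DBA·BCB·DBA·B·DBA·B·DBA·BCB·DBA·B·DBA·BCB·DBA·B·DBA·DBA·B·DBA·BCB·DBA·B·DBA·B·DBA·BCB·DBA·B·DBA·BCB·DBA·B·DBA·B·DBA·BCB·DBA·B·DBA·BCB·DBA·B·DBA·B·DBA·BCB·DBA·B·DBA·BCB
    A ↦ BCB
    B ↦ DBA
    C ↦ B
    D ↦ B

A->BCB, B->DBA, C->B, D->B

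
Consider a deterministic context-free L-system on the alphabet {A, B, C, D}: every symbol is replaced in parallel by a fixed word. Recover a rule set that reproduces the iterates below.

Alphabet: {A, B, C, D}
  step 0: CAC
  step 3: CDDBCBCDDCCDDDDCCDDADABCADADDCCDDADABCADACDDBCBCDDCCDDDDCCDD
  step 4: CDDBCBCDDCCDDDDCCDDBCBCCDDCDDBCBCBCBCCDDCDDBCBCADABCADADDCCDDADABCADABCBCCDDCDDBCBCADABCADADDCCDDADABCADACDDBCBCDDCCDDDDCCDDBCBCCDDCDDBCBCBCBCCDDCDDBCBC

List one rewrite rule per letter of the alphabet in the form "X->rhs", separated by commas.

A->ADA, B->DDC, C->CDD, D->BC

  step 3 ⇒ step 4: CDDBCBCDDCCDDDDCCDDADABCADADDCCDDADABCADACDDBCBCDDCCDDDDCCDD ⇒ CDD·BC·BC·DDC·CDD·DDC·CDD·BC·BC·CDD·CDD·BC·BC·BC·BC·CDD·CDD·BC·BC·ADA·BC·ADA·DDC·CDD·ADA·BC·ADA·BC·BC·CDD·CDD·BC·BC·ADA·BC·ADA·DDC·CDD·ADA·BC·ADA·CDD·BC·BC·DDC·CDD·DDC·CDD·BC·BC·CDD·CDD·BC·BC·BC·BC·CDD·CDD·BC·BC
    A ↦ ADA
    B ↦ DDC
    C ↦ CDD
    D ↦ BC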